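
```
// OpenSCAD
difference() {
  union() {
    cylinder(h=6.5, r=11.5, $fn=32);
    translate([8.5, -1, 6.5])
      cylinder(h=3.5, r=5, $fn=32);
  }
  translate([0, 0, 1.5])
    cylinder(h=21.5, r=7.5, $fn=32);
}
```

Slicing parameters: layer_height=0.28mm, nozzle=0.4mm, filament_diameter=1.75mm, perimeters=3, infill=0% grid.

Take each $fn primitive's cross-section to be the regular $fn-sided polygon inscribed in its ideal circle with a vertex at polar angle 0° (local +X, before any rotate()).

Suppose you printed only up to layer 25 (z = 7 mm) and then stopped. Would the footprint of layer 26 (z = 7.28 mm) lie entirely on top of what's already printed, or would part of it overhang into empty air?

entirely on top

Compare the two slices. At z = 7: the cylinder does not reach this height (z outside [0, 6.5]); the cylinder at (8.5, -1): section is a regular 32-gon, circumradius r=5 (area = (32/2)·5.000²·sin(360°/32) = 78.04 mm²); Taking the union: only the r=5 cylinder at (8.5, -1) is present, so the union is just that shape — area = 78.04 mm²; the r=7.5 cylinder contributes a regular 32-gon of circumradius 7.5 (area = (32/2)·7.500²·sin(360°/32) = 175.58 mm²); Subtracting the remaining from the first: starting from that combined region (78.04 mm²), the r=7.5 cylinder partially overlaps it — only the 23.63 mm² overlap (of its 175.58 mm²) is removed, clipping the outline — area = 54.41 mm². At z = 7.28: the cylinder is not intersected at this z (z outside [0, 6.5]); the cylinder at (8.5, -1): section is a regular 32-gon, circumradius r=5 (area = (32/2)·5.000²·sin(360°/32) = 78.04 mm²); Combining (union): only the r=5 cylinder at (8.5, -1) is present, so the union is just that shape — area = 78.04 mm²; the r=7.5 cylinder gives a regular 32-gon of circumradius 7.5 (constant along its height) (area = (32/2)·7.500²·sin(360°/32) = 175.58 mm²); Taking the first minus the rest: starting from the result so far (78.04 mm²), the r=7.5 cylinder partially overlaps it — only the 23.63 mm² overlap (of its 175.58 mm²) is removed, clipping the outline — area = 54.41 mm². Checking containment: the cross-section at z = 7.28 is a subset of the cross-section at z = 7.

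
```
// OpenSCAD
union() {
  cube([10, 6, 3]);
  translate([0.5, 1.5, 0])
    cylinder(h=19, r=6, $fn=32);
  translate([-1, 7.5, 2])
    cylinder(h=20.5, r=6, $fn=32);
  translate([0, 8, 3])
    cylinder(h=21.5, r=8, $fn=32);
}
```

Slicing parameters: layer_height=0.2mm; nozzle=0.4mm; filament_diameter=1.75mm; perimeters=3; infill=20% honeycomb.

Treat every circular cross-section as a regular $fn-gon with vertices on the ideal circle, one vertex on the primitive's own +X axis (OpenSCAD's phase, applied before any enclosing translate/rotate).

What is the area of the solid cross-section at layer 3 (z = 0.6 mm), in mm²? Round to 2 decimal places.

At z = 0.6 mm: the cube is present — its section is the full 10×6 rectangle (area 60.00 mm²); the r=6 cylinder at (0.5, 1.5) gives a regular 32-gon of circumradius 6 (constant along its height) (area = (32/2)·6.000²·sin(360°/32) = 112.37 mm²); the cylinder at (-1, 7.5) is not intersected at this z (z outside [2, 22.5]); the cylinder at (0, 8) is absent (z outside [3, 24.5]); Taking the union: the regions partially overlap — summed areas 172.37 mm² minus the doubly-counted overlap 35.98 mm² gives 136.40 mm² — area = 136.40 mm². Overall, the cross-section is a single solid region. Net area = 136.40 mm².

136.40 mm²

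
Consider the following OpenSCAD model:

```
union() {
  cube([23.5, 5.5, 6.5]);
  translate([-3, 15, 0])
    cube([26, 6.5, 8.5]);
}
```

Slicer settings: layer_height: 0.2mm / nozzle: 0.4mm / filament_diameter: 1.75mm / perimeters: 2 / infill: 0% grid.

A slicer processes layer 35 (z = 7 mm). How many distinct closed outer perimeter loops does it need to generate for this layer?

1

At z = 7 mm: the cube does not reach this height (z outside [0, 6.5]); the cube at (-3, 15) is present — its section is the full 26×6.5 rectangle; Taking the union: only the 26×6.5 cube at (-3, 15) is present, so the union is just that shape — 1 connected region. The result has 1 disconnected region.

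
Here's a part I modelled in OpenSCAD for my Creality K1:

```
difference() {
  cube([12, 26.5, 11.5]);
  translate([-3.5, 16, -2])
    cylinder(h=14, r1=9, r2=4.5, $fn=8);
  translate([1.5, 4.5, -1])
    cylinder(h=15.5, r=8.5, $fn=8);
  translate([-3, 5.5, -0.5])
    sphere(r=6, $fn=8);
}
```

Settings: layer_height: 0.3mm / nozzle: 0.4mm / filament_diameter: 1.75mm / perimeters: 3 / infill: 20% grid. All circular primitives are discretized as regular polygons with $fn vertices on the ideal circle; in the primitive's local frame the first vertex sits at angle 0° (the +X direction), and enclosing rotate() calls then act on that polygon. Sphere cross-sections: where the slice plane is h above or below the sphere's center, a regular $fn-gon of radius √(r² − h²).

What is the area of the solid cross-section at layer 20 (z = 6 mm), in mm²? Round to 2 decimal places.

At z = 6 mm: the 12×26.5 cube contributes its full rectangle (area 318.00 mm²); the cone at (-3.5, 16) (r1=9→r2=4.5) has section circumradius 6.429 here — a regular 8-gon (area = (8/2)·6.429²·sin(360°/8) = 116.89 mm²); the r=8.5 cylinder at (1.5, 4.5) contributes a regular 8-gon of circumradius 8.5 (area = (8/2)·8.500²·sin(360°/8) = 204.35 mm²); the sphere at (-3, 5.5) does not reach this height (|z−center|=6.500 > r=6); After the difference (first − rest): starting from the 12×26.5 cube (318.00 mm²), the cone at (-3.5, 16) partially overlaps it — only the 18.52 mm² overlap (of its 116.89 mm²) is removed, clipping the outline; the r=8.5 cylinder at (1.5, 4.5) partially overlaps it — only the 102.31 mm² overlap (of its 204.35 mm²) is removed, clipping the outline — area = 197.17 mm². Overall, the cross-section is a single solid region. Net area = 197.17 mm².

197.17 mm²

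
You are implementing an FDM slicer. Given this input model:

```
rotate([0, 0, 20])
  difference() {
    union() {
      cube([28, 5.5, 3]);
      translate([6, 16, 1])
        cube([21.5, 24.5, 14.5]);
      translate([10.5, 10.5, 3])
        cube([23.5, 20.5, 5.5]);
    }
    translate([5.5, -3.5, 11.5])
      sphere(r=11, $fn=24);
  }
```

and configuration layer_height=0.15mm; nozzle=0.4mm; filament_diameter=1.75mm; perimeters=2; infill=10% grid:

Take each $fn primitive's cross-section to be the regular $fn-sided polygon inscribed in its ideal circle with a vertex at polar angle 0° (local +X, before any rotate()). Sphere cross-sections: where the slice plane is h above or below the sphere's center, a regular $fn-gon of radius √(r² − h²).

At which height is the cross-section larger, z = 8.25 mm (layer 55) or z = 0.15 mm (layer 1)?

Layer 55 (z = 8.25): the cube is not intersected at this z (z outside [0, 3]); the cube at (6, 16) (footprint 21.5×24.5) is included at this height (area 526.75 mm²); the cube at (10.5, 10.5) is present — its section is the full 23.5×20.5 rectangle (area 481.75 mm²); Combining (union): the regions partially overlap — summed areas 1008.50 mm² minus the doubly-counted overlap 255.00 mm² gives 753.50 mm² — area = 753.50 mm²; the sphere at (5.5, -3.5): section is a regular 24-gon, circumradius = √(r²−h²) = √(11²−3.25²) = 10.509 (area = (24/2)·10.509²·sin(360°/24) = 343.00 mm²); After the difference (first − rest): starting from that combined region (753.50 mm²), the r=11 sphere at (5.5, -3.5) misses the remaining region (no effect) — area = 753.50 mm²; (whole slice rotated 20° about Z — lengths, areas and connectivity unchanged). So its area = 753.50 mm². Layer 1 (z = 0.15): the cube (footprint 28×5.5) is included at this height (area 154.00 mm²); the cube at (6, 16) does not reach this height (z outside [1, 15.5]); the cube at (10.5, 10.5) is not intersected at this z (z outside [3, 8.5]); Merging all regions: only the 28×5.5 cube is present, so the union is just that shape — area = 154.00 mm²; the sphere at (5.5, -3.5) does not reach this height (|z−center|=11.350 > r=11); Subtracting the remaining from the first: none of the subtracted shapes is present at this height, so that combined region is unchanged — area = 154.00 mm²; (whole slice rotated 20° about Z — lengths, areas and connectivity unchanged). So its area = 154.00 mm². Layer 55 is larger (753.50 vs 154.00 mm²).

layer 55 (z = 8.25 mm)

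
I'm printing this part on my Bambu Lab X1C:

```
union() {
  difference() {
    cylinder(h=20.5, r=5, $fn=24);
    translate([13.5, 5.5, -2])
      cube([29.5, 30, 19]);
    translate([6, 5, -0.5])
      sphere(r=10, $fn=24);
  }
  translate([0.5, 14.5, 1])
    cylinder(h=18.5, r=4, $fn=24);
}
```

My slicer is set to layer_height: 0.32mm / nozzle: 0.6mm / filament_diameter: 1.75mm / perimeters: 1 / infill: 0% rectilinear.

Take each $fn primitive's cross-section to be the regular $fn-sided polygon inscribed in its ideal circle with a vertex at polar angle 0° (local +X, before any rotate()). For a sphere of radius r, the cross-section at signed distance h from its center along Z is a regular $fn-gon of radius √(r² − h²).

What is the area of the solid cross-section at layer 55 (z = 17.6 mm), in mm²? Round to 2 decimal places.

At z = 17.6 mm: the r=5 cylinder contributes a regular 24-gon of circumradius 5 (area = (24/2)·5.000²·sin(360°/24) = 77.65 mm²); the cube at (13.5, 5.5) does not reach this height (z outside [-2, 17]); the sphere at (6, 5) is not intersected at this z (|z−center|=18.100 > r=10); Taking the first minus the rest: none of the subtracted shapes is present at this height, so the r=5 cylinder is unchanged — area = 77.65 mm²; the cylinder at (0.5, 14.5): section is a regular 24-gon, circumradius r=4 (area = (24/2)·4.000²·sin(360°/24) = 49.69 mm²); Combining (union): the 2 present regions are separate (no shared area or edge), so areas and boundary lengths simply add and each stays a separate island — area = 127.34 mm². Overall, the cross-section has 2 separate islands. Net area = 127.34 mm².

127.34 mm²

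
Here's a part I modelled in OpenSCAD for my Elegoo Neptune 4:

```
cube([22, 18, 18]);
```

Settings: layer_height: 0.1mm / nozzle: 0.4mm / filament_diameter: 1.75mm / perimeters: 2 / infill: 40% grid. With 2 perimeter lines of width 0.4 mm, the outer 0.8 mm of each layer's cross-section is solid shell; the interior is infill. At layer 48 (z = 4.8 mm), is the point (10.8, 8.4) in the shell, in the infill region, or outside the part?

infill

At z = 4.8 mm: the cube is present — its section is the full 22×18 rectangle. Overall, the cross-section is a single solid region. The nearest boundary edge runs (0.00, 0.00)→(22.00, 0.00); distance from the point to it = 8.40 mm. The point is inside the cross-section and 8.40 mm from the nearest boundary — more than the 0.8 mm shell width (2 × 0.4), so it's in the infill interior.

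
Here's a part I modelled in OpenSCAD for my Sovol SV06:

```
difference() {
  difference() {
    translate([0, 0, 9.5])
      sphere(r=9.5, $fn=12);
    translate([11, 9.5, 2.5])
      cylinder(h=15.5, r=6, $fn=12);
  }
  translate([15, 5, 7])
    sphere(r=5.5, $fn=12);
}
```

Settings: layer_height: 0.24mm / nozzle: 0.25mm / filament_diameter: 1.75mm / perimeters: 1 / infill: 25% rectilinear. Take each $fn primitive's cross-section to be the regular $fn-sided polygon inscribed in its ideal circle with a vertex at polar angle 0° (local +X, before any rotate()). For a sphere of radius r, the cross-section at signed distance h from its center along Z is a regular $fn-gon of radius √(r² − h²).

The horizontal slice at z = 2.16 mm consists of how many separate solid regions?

1

At z = 2.16 mm: the r=9.5 sphere contributes a regular 12-gon of circumradius √(9.5²−7.34²) = 6.031; the cylinder at (11, 9.5) does not reach this height (z outside [2.5, 18]); Taking the first minus the rest: none of the subtracted shapes is present at this height, so the r=9.5 sphere is unchanged — 1 connected region; the r=5.5 sphere at (15, 5) slices to a regular 12-gon of circumradius 2.612 (√(r²−h²) with h=4.84 from center); Taking the first minus the rest: starting from that combined region, the r=5.5 sphere at (15, 5) misses the remaining region (no effect) — 1 connected region. The result has 1 disconnected region.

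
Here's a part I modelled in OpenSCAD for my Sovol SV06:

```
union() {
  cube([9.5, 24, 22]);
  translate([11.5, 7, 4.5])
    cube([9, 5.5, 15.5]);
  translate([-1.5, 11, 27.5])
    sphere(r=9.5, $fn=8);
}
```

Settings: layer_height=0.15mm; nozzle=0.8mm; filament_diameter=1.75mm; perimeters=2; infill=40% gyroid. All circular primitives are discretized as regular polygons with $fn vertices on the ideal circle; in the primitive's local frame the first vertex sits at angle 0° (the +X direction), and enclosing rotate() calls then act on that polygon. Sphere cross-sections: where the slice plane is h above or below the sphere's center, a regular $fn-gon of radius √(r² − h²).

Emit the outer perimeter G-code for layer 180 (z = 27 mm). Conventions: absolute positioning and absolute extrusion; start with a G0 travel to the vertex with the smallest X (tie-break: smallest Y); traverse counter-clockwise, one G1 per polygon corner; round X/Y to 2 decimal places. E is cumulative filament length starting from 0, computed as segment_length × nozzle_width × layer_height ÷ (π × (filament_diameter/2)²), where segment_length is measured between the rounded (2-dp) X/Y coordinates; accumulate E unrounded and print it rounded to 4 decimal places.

G0 X-10.99 Y11.00 Z27.00
G1 X-8.21 Y4.29 E0.3624
G1 X-1.50 Y1.51 E0.7247
G1 X5.21 Y4.29 E1.0871
G1 X7.99 Y11.00 E1.4494
G1 X5.21 Y17.71 E1.8118
G1 X-1.50 Y20.49 E2.1741
G1 X-8.21 Y17.71 E2.5365
G1 X-10.99 Y11.00 E2.8989

At z = 27 mm: the cube is absent (z outside [0, 22]); the cube at (11.5, 7) does not reach this height (z outside [4.5, 20]); the r=9.5 sphere at (-1.5, 11) slices to a regular 8-gon of circumradius 9.487 (√(r²−h²) with h=0.5 from center); Combining (union): only the r=9.5 sphere at (-1.5, 11) is present, so the union is just that shape — 1 connected region. The outline is a single polygon with 8 vertices. Extrusion per mm of travel: 0.8 × 0.15 / (π × 0.875²) = 0.049890. Accumulating E over each segment gives final E = 2.8989.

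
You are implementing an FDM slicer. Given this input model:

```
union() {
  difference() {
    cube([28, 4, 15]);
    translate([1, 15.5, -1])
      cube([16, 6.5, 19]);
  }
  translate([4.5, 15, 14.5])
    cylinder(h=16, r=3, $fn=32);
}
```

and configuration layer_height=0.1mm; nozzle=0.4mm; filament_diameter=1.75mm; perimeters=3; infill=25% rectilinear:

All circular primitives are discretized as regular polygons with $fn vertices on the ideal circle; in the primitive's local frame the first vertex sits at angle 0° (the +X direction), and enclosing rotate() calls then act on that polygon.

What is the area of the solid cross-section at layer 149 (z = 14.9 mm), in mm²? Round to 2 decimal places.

140.09 mm²

At z = 14.9 mm: the cube is present — its section is the full 28×4 rectangle (area 112.00 mm²); the cube at (1, 15.5) (footprint 16×6.5) is included at this height (area 104.00 mm²); Taking the first minus the rest: starting from the 28×4 cube (112.00 mm²), the 16×6.5 cube at (1, 15.5) misses the remaining region (no effect) — area = 112.00 mm²; the cylinder at (4.5, 15): section is a regular 32-gon, circumradius r=3 (area = (32/2)·3.000²·sin(360°/32) = 28.09 mm²); Merging all regions: the 2 present regions are separate (no shared area or edge), so areas and boundary lengths simply add and each stays a separate island — area = 140.09 mm². Overall, the cross-section has 2 separate islands. Net area = 140.09 mm².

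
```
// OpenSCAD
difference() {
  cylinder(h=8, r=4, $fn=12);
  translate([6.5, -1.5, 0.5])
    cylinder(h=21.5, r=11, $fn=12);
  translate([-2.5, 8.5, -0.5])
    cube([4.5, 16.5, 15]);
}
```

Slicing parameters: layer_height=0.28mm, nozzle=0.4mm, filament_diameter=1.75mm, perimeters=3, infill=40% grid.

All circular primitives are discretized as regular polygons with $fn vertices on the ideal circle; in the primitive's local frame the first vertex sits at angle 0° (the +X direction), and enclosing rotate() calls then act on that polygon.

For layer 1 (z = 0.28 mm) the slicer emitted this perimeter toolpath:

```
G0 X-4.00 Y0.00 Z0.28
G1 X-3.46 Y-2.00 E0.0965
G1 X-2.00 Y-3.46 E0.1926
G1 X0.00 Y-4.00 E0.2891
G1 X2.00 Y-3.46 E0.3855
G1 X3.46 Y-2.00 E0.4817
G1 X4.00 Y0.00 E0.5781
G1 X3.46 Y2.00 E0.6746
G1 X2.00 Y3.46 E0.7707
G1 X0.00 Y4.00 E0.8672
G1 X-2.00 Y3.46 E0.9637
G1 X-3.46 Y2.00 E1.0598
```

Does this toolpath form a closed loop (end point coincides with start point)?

no

Start point (G0): (-4.00, 0.00). End point (last G1): the path does not return to the start — open.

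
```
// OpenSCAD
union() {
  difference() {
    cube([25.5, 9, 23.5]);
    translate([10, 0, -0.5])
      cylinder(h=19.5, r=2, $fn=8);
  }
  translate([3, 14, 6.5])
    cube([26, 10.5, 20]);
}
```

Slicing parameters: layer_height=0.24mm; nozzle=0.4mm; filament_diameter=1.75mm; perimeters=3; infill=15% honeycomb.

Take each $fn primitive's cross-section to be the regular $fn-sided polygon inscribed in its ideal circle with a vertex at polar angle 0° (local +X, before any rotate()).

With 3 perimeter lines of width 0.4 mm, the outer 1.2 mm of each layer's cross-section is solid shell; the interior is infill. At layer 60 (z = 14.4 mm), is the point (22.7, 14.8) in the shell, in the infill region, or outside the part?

At z = 14.4 mm: the 25.5×9 cube contributes its full rectangle; the r=2 cylinder at (10, 0) contributes a regular 8-gon of circumradius 2; After the difference (first − rest): starting from the 25.5×9 cube, the r=2 cylinder at (10, 0) partially overlaps it — only the 5.66 mm² overlap (of its 11.31 mm²) is removed, clipping the outline — 1 connected region; the cube at (3, 14) is present — its section is the full 26×10.5 rectangle; Merging all regions: the 2 present regions are separate (no shared area or edge), so areas and boundary lengths simply add and each stays a separate island — 2 connected regions. Overall, the cross-section has 2 separate islands. The nearest boundary edge runs (29.00, 14.00)→(3.00, 14.00); distance from the point to it = 0.80 mm. (Shell/infill is judged within the island containing the point — the largest one.) The point is inside the cross-section, 0.80 mm from the nearest boundary — within the 1.2 mm shell band (3 × 0.4).

shell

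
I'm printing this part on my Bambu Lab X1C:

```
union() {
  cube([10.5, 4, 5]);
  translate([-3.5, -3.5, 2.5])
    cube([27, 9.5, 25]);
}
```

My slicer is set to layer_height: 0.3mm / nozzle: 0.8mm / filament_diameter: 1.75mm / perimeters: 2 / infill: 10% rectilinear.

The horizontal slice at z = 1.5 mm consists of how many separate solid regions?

1

At z = 1.5 mm: the cube is present — its section is the full 10.5×4 rectangle; the cube at (-3.5, -3.5) is not intersected at this z (z outside [2.5, 27.5]); Taking the union: only the 10.5×4 cube is present, so the union is just that shape — 1 connected region. The result has 1 disconnected region.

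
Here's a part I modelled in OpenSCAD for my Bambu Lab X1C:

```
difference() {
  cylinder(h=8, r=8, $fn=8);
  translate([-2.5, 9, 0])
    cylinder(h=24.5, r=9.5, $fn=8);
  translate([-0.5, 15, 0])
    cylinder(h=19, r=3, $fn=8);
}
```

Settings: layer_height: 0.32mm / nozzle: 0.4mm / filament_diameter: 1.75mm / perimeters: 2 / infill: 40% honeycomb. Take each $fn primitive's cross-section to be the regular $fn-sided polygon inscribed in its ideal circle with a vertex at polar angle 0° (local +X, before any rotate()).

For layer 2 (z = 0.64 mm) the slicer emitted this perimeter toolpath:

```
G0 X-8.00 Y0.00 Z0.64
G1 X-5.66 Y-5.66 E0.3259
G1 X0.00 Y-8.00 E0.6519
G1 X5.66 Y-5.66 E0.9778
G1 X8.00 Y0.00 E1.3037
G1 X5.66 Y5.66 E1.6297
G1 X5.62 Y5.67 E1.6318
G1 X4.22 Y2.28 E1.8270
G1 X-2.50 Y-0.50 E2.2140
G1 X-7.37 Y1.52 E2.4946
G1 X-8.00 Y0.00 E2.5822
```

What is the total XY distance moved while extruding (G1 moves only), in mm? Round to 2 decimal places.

Sum the Euclidean lengths of each G1 segment: total = 48.52 mm.

48.52 mm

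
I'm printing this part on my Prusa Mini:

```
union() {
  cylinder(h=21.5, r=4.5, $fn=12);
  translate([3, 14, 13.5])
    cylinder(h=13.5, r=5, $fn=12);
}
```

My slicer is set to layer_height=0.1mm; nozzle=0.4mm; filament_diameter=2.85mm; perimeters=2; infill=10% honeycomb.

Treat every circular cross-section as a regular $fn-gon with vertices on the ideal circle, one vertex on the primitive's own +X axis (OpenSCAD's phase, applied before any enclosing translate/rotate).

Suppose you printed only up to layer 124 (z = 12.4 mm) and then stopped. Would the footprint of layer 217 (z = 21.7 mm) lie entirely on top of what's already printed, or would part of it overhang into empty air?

Compare the two slices. At z = 12.4: the cylinder: section is a regular 12-gon, circumradius r=4.5 (area = (12/2)·4.500²·sin(360°/12) = 60.75 mm²); the cylinder at (3, 14) does not reach this height (z outside [13.5, 27]); Taking the union: only the r=4.5 cylinder is present, so the union is just that shape — area = 60.75 mm². At z = 21.7: the cylinder does not reach this height (z outside [0, 21.5]); the cylinder at (3, 14): section is a regular 12-gon, circumradius r=5 (area = (12/2)·5.000²·sin(360°/12) = 75.00 mm²); Merging all regions: only the r=5 cylinder at (3, 14) is present, so the union is just that shape — area = 75.00 mm². Checking containment: at z = 21.7 the cross-section extends beyond the z = 12.4 cross-section by about 75.00 mm².

part overhangs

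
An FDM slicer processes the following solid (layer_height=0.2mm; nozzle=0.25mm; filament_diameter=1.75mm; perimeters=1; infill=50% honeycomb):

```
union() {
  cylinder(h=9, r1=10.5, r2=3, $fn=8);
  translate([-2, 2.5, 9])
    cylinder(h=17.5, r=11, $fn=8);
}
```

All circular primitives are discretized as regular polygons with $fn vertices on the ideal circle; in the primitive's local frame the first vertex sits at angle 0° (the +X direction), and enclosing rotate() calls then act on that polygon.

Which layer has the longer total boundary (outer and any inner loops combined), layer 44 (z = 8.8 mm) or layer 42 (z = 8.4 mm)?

Layer 44 (z = 8.8): the cone contributes a regular 8-gon of circumradius 3.167 (interpolated between r1=10.5 and r2=3 at t=0.978) (perimeter = 2·8·3.167·sin(180°/8) = 19.39 mm); the cylinder at (-2, 2.5) is absent (z outside [9, 26.5]); Taking the union: only the cone is present, so the union is just that shape — boundary = 19.39 mm. So its perimeter = 19.39 mm. Layer 42 (z = 8.4): the cone: at t=0.933 of its height the radius interpolates to r₁+(r₂−r₁)t = 3.500, giving a regular 8-gon of that circumradius (perimeter = 2·8·3.500·sin(180°/8) = 21.43 mm); the cylinder at (-2, 2.5) is absent (z outside [9, 26.5]); Combining (union): only the cone is present, so the union is just that shape — boundary = 21.43 mm. So its perimeter = 21.43 mm. Layer 42 is larger (21.43 vs 19.39 mm).

layer 42 (z = 8.4 mm)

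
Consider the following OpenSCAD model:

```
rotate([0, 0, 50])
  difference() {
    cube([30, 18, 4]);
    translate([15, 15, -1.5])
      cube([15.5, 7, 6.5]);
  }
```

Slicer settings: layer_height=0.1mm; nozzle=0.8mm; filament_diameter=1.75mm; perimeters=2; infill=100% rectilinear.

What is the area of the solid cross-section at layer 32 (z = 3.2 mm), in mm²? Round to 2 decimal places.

495.00 mm²

At z = 3.2 mm: the cube is present — its section is the full 30×18 rectangle (area 540.00 mm²); the cube at (15, 15) is present — its section is the full 15.5×7 rectangle (area 108.50 mm²); After the difference (first − rest): starting from the 30×18 cube (540.00 mm²), the 15.5×7 cube at (15, 15) partially overlaps it — only the 45.00 mm² overlap (of its 108.50 mm²) is removed, clipping the outline — area = 495.00 mm²; (whole slice rotated 50° about Z — lengths, areas and connectivity unchanged). Overall, the cross-section is a single solid region. Net area = 495.00 mm².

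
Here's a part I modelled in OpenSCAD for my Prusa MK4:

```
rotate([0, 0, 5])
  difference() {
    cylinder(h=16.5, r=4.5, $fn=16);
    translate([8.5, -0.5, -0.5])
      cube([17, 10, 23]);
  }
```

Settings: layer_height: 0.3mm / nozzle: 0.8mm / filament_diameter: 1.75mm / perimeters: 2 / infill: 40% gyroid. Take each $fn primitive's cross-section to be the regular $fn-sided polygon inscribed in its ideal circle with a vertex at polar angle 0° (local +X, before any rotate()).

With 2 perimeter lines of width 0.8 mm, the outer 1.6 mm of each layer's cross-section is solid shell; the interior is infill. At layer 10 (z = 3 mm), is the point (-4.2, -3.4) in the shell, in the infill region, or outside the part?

outside

At z = 3 mm: the r=4.5 cylinder gives a regular 16-gon of circumradius 4.5 (constant along its height); the 17×10 cube at (8.5, -0.5) contributes its full rectangle; Subtracting the remaining from the first: starting from the r=4.5 cylinder, the 17×10 cube at (8.5, -0.5) misses the remaining region (no effect) — 1 connected region; (rotated 5° about Z; rotation is an isometry so areas/perimeters/island counts are preserved). Overall, the cross-section is a single solid region. Undo the 5° rotation: the query point maps to (-4.480, -3.021) in the un-rotated model frame. The nearest boundary edge runs (-3.18, -3.18)→(-4.16, -1.72); distance from the point to it = 0.99 mm. The point is not inside any of the regions above, so it lies outside the cross-section (0.99 mm from the nearest boundary).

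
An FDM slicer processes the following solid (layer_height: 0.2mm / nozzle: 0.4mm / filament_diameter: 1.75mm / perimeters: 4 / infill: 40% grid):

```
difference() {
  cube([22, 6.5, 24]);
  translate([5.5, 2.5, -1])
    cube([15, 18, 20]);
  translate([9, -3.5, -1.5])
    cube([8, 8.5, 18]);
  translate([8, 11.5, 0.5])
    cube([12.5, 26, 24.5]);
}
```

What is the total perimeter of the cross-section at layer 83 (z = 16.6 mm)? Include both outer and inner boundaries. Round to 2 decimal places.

65.00 mm

At z = 16.6 mm: the 22×6.5 cube contributes its full rectangle (perimeter 57.00 mm); the 15×18 cube at (5.5, 2.5) contributes its full rectangle (perimeter 66.00 mm); the cube at (9, -3.5) does not reach this height (z outside [-1.5, 16.5]); the cube at (8, 11.5) (footprint 12.5×26) is included at this height (perimeter 77.00 mm); Taking the first minus the rest: starting from the 22×6.5 cube, the 15×18 cube at (5.5, 2.5) partially overlaps it — only the 60.00 mm² overlap (of its 270.00 mm²) is removed, clipping the outline; the 12.5×26 cube at (8, 11.5) misses the remaining region (no effect) — boundary = 65.00 mm. Overall, the cross-section is a single solid region. Total boundary length (outer) = 65.00 mm.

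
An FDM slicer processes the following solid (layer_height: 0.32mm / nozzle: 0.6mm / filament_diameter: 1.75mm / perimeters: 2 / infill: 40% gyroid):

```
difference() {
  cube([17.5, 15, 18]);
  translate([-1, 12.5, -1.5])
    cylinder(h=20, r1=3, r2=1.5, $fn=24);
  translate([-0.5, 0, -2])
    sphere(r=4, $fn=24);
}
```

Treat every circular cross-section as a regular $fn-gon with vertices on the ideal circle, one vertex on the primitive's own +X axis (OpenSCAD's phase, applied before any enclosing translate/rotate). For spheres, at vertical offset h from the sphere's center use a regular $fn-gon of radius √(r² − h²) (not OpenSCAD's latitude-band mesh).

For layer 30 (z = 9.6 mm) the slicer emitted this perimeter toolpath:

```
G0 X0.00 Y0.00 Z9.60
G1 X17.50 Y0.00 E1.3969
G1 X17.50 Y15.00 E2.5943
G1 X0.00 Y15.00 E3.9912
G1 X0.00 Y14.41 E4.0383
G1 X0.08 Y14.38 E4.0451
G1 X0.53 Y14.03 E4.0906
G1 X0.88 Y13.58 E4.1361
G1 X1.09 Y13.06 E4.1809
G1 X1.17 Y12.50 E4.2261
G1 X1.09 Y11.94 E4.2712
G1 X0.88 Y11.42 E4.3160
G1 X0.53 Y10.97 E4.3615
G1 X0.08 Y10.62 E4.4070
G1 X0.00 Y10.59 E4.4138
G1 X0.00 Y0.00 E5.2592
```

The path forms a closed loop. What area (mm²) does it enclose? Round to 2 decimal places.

259.36 mm²

Apply the shoelace formula to the sequence of (X, Y) vertices; enclosed area = 259.36 mm².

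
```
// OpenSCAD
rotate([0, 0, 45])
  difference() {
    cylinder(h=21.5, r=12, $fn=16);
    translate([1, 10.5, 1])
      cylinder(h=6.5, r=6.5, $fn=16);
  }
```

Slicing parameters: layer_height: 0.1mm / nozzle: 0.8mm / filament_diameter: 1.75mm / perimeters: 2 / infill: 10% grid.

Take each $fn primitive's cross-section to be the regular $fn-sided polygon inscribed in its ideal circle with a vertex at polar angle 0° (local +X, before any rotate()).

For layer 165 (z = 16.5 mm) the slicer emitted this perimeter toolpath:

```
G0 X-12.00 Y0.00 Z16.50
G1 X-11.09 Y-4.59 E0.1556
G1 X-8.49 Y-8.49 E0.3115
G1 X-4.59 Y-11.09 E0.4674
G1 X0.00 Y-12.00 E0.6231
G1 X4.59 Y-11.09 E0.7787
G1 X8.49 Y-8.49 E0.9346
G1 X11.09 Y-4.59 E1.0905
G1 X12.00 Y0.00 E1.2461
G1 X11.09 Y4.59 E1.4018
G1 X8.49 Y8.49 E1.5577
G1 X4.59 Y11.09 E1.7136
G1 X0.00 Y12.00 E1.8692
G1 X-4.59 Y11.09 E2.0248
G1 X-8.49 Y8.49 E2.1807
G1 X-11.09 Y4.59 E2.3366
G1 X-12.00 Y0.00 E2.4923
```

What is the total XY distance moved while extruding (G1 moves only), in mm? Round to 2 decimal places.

74.93 mm

Sum the Euclidean lengths of each G1 segment: total = 74.93 mm.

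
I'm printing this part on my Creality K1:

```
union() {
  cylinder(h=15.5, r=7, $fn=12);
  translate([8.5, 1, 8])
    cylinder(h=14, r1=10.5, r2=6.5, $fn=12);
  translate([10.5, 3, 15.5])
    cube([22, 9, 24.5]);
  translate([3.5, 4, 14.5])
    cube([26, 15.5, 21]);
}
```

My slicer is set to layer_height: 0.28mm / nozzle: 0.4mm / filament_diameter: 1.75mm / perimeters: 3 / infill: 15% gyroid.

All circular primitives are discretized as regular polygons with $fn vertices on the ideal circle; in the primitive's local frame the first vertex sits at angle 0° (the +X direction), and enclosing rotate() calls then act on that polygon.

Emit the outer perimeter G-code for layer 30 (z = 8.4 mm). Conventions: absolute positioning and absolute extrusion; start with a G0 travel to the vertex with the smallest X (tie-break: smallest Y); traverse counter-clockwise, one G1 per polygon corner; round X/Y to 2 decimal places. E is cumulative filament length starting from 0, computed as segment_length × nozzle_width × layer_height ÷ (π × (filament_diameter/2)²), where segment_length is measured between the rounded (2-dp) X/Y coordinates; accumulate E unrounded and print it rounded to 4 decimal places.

G0 X-7.00 Y0.00 Z8.40
G1 X-6.06 Y-3.50 E0.1688
G1 X-3.50 Y-6.06 E0.3373
G1 X0.00 Y-7.00 E0.5061
G1 X1.82 Y-6.51 E0.5938
G1 X3.31 Y-7.99 E0.6916
G1 X8.50 Y-9.39 E0.9419
G1 X13.69 Y-7.99 E1.1922
G1 X17.49 Y-4.19 E1.4425
G1 X18.89 Y1.00 E1.6928
G1 X17.49 Y6.19 E1.9431
G1 X13.69 Y9.99 E2.1933
G1 X8.50 Y11.39 E2.4436
G1 X3.31 Y9.99 E2.6939
G1 X0.25 Y6.93 E2.8955
G1 X0.00 Y7.00 E2.9075
G1 X-3.50 Y6.06 E3.0763
G1 X-6.06 Y3.50 E3.2449
G1 X-7.00 Y0.00 E3.4136

At z = 8.4 mm: the r=7 cylinder contributes a regular 12-gon of circumradius 7; the cone at (8.5, 1) (r1=10.5→r2=6.5) has section circumradius 10.386 here — a regular 12-gon; the cube at (10.5, 3) does not reach this height (z outside [15.5, 40]); the cube at (3.5, 4) does not reach this height (z outside [14.5, 35.5]); Taking the union: the regions partially overlap (shared area 83.96 mm²), so overlapping operands fuse into one piece — 1 connected region. The outline is a single polygon with 18 vertices. Extrusion per mm of travel: 0.4 × 0.28 / (π × 0.875²) = 0.046564. Accumulating E over each segment gives final E = 3.4136.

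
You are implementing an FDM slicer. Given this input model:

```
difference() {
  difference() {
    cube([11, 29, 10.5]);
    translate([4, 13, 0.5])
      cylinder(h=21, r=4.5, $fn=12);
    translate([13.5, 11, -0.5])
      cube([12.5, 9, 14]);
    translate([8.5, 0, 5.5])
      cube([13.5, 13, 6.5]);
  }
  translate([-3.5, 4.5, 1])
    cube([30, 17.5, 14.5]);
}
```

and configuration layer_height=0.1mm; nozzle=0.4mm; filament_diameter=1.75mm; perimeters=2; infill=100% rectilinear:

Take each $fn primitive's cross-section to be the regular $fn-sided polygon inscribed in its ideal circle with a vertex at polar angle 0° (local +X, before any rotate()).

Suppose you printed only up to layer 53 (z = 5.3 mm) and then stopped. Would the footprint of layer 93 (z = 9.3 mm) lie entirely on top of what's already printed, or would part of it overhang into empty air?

entirely on top

Compare the two slices. At z = 5.3: the 11×29 cube contributes its full rectangle (area 319.00 mm²); the r=4.5 cylinder at (4, 13) contributes a regular 12-gon of circumradius 4.5 (area = (12/2)·4.500²·sin(360°/12) = 60.75 mm²); the 12.5×9 cube at (13.5, 11) contributes its full rectangle (area 112.50 mm²); the cube at (8.5, 0) is absent (z outside [5.5, 12]); Subtracting the remaining from the first: starting from the 11×29 cube (319.00 mm²), the r=4.5 cylinder at (4, 13) partially overlaps it — only the 59.82 mm² overlap (of its 60.75 mm²) is removed, clipping the outline; the 12.5×9 cube at (13.5, 11) misses the remaining region (no effect) — area = 259.18 mm²; the cube at (-3.5, 4.5) is present — its section is the full 30×17.5 rectangle (area 525.00 mm²); Taking the first minus the rest: starting from the result so far (259.18 mm²), the 30×17.5 cube at (-3.5, 4.5) partially overlaps it — only the 132.68 mm² overlap (of its 525.00 mm²) is removed, clipping the outline — area = 126.50 mm². At z = 9.3: the cube is present — its section is the full 11×29 rectangle (area 319.00 mm²); the cylinder at (4, 13): section is a regular 12-gon, circumradius r=4.5 (area = (12/2)·4.500²·sin(360°/12) = 60.75 mm²); the cube at (13.5, 11) (footprint 12.5×9) is included at this height (area 112.50 mm²); the cube at (8.5, 0) is present — its section is the full 13.5×13 rectangle (area 175.50 mm²); Subtracting the remaining from the first: starting from the 11×29 cube (319.00 mm²), the r=4.5 cylinder at (4, 13) partially overlaps it — only the 59.82 mm² overlap (of its 60.75 mm²) is removed, clipping the outline; the 12.5×9 cube at (13.5, 11) misses the remaining region (no effect); the 13.5×13 cube at (8.5, 0) partially overlaps it — only the 32.50 mm² overlap (of its 175.50 mm²) is removed, clipping the outline — area = 226.68 mm²; the cube at (-3.5, 4.5) is present — its section is the full 30×17.5 rectangle (area 525.00 mm²); Taking the first minus the rest: starting from that combined region (226.68 mm²), the 30×17.5 cube at (-3.5, 4.5) partially overlaps it — only the 111.43 mm² overlap (of its 525.00 mm²) is removed, clipping the outline — area = 115.25 mm². Checking containment: the cross-section at z = 9.3 is a subset of the cross-section at z = 5.3.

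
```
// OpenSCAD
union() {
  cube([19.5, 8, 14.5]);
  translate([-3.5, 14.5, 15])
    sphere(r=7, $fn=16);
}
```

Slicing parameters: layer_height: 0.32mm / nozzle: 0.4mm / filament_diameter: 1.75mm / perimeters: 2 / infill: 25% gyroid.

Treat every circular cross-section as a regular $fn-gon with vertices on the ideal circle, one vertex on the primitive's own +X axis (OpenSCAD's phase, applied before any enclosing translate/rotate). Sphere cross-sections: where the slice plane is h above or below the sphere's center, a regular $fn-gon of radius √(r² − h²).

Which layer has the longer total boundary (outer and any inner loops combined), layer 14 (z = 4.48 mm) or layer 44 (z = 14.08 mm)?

layer 44 (z = 14.08 mm)

Layer 14 (z = 4.48): the cube (footprint 19.5×8) is included at this height (perimeter 55.00 mm); the sphere at (-3.5, 14.5) is not intersected at this z (|z−center|=10.520 > r=7); Merging all regions: only the 19.5×8 cube is present, so the union is just that shape — boundary = 55.00 mm. So its perimeter = 55.00 mm. Layer 44 (z = 14.08): the cube is present — its section is the full 19.5×8 rectangle (perimeter 55.00 mm); the sphere at (-3.5, 14.5): section is a regular 16-gon, circumradius = √(r²−h²) = √(7²−0.92²) = 6.939 (perimeter = 2·16·6.939·sin(180°/16) = 43.32 mm); Taking the union: the 2 present regions are separate (no shared area or edge), so areas and boundary lengths simply add and each stays a separate island — boundary = 98.32 mm. So its perimeter = 98.32 mm. Layer 44 is larger (98.32 vs 55.00 mm).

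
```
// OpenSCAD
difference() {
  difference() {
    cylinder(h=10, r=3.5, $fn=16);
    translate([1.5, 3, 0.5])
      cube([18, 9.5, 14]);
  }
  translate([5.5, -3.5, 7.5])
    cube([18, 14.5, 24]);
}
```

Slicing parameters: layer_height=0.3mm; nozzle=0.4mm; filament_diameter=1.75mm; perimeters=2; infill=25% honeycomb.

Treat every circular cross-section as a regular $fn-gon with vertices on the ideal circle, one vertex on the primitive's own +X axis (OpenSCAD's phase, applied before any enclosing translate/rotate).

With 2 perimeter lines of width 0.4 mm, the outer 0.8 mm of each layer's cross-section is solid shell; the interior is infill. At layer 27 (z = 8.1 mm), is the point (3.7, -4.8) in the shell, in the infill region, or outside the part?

At z = 8.1 mm: the r=3.5 cylinder gives a regular 16-gon of circumradius 3.5 (constant along its height); the 18×9.5 cube at (1.5, 3) contributes its full rectangle; Subtracting the remaining from the first: starting from the r=3.5 cylinder, the 18×9.5 cube at (1.5, 3) partially overlaps it — only the 0.01 mm² overlap (of its 171.00 mm²) is removed, clipping the outline — 1 connected region; the cube at (5.5, -3.5) (footprint 18×14.5) is included at this height; Subtracting the remaining from the first: starting from that combined region, the 18×14.5 cube at (5.5, -3.5) misses the remaining region (no effect) — 1 connected region. Overall, the cross-section is a single solid region. The nearest boundary edge runs (2.47, -2.47)→(1.34, -3.23); distance from the point to it = 2.61 mm. The point is not inside any of the regions above, so it lies outside the cross-section (2.61 mm from the nearest boundary).

outside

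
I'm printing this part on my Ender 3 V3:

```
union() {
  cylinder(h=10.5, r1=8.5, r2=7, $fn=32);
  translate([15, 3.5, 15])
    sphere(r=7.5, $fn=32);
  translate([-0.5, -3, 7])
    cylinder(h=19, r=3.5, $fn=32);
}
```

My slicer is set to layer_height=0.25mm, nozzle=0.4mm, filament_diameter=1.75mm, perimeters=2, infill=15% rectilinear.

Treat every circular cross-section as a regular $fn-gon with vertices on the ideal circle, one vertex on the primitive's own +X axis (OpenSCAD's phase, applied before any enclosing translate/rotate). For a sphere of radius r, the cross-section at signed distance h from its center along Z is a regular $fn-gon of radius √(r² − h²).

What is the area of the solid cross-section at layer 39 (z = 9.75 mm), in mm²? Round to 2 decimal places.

247.22 mm²

At z = 9.75 mm: the cone (r1=8.5→r2=7) has section circumradius 7.107 here — a regular 32-gon (area = (32/2)·7.107²·sin(360°/32) = 157.67 mm²); the sphere at (15, 3.5): section is a regular 32-gon, circumradius = √(r²−h²) = √(7.5²−5.25²) = 5.356 (area = (32/2)·5.356²·sin(360°/32) = 89.55 mm²); the r=3.5 cylinder at (-0.5, -3) contributes a regular 32-gon of circumradius 3.5 (area = (32/2)·3.500²·sin(360°/32) = 38.24 mm²); Merging all regions: the regions partially overlap — summed areas 285.45 mm² minus the doubly-counted overlap 38.24 mm² gives 247.22 mm² — area = 247.22 mm². Overall, the cross-section has 2 separate islands. Net area = 247.22 mm².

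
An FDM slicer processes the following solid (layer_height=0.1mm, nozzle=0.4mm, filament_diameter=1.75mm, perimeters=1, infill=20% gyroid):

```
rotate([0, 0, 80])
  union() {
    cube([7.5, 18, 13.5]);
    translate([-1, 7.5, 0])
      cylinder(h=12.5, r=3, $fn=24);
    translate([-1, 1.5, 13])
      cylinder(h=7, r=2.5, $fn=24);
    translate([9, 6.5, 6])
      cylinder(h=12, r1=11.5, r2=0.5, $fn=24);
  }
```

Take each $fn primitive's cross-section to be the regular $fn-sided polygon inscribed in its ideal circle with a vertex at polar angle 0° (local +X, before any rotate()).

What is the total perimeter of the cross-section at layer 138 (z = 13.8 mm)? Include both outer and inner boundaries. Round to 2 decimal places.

At z = 13.8 mm: the cube does not reach this height (z outside [0, 13.5]); the cylinder at (-1, 7.5) is not intersected at this z (z outside [0, 12.5]); the r=2.5 cylinder at (-1, 1.5) gives a regular 24-gon of circumradius 2.5 (constant along its height) (perimeter = 2·24·2.500·sin(180°/24) = 15.66 mm); the cone at (9, 6.5) (r1=11.5→r2=0.5) has section circumradius 4.350 here — a regular 24-gon (perimeter = 2·24·4.350·sin(180°/24) = 27.25 mm); Combining (union): the 2 present regions are separate (no shared area or edge), so areas and boundary lengths simply add and each stays a separate island — boundary = 42.92 mm; (whole slice rotated 80° about Z — lengths, areas and connectivity unchanged). Overall, the cross-section has 2 separate islands. Total boundary length (outer) = 42.92 mm.

42.92 mm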